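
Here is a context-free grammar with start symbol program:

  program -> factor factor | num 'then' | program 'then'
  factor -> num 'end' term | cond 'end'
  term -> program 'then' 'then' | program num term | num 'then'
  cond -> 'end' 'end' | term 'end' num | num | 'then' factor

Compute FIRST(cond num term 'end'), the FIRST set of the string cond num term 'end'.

Add FIRST(cond) = { 'end', 'then', num }; cond is not nullable, stop.

{ 'end', 'then', num }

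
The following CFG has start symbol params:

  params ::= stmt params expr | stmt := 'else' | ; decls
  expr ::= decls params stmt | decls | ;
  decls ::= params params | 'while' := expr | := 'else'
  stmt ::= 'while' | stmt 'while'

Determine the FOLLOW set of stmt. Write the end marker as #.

{ #, 'while', :=, ; }

In params ::= stmt params expr: add FIRST(params expr) = { 'while', ; }.
In params ::= stmt := 'else': add FIRST(:= 'else') = { := }.
In expr ::= decls params stmt: stmt is at the end, add FOLLOW(expr) = { #, 'while', :=, ; }.
In stmt ::= stmt 'while': add FIRST('while') = { 'while' }.
Union: FOLLOW(stmt) = { #, 'while', :=, ; }.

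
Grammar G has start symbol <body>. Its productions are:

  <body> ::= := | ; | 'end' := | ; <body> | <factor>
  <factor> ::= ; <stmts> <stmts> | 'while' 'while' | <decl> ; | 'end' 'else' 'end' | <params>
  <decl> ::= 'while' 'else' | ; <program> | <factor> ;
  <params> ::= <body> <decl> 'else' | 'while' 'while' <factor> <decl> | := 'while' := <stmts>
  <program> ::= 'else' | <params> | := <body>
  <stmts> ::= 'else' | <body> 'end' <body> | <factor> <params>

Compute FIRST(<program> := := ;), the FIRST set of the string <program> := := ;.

{ 'else', 'end', 'while', :=, ; }

Add FIRST(<program>) = { 'else', 'end', 'while', :=, ; }; <program> is not nullable, stop.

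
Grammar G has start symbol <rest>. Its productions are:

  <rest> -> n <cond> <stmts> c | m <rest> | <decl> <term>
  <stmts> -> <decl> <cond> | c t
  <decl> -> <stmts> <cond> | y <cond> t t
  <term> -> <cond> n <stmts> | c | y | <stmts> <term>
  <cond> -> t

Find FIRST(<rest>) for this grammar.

<rest> -> n <cond> <stmts> c contributes {n}.
<rest> -> m <rest> contributes {m}.
From <rest> -> <decl> <term>: add FIRST(<decl>) = { c, y }.
Union: FIRST(<rest>) = { c, m, n, y }.

{ c, m, n, y }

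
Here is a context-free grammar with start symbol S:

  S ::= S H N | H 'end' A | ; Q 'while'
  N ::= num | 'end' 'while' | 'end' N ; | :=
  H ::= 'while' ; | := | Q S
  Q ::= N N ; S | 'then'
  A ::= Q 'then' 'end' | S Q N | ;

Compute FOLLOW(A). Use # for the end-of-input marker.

In S ::= H 'end' A: A is at the end, add FOLLOW(S) = { #, 'end', 'then', 'while', :=, ;, num }.
Union: FOLLOW(A) = { #, 'end', 'then', 'while', :=, ;, num }.

{ #, 'end', 'then', 'while', :=, ;, num }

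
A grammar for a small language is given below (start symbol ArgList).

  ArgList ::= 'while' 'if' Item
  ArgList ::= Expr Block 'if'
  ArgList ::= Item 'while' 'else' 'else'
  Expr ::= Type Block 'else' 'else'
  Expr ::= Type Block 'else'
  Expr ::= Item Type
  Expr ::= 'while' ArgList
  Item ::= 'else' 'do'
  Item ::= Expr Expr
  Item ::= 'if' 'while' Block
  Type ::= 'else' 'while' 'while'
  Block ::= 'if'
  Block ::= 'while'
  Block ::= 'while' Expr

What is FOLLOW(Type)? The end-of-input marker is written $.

{ $, 'else', 'if', 'while' }

In Expr ::= Type Block 'else' 'else': add FIRST(Block 'else' 'else') = { 'if', 'while' }.
In Expr ::= Type Block 'else': add FIRST(Block 'else') = { 'if', 'while' }.
In Expr ::= Item Type: Type is at the end, add FOLLOW(Expr) = { $, 'else', 'if', 'while' }.
Union: FOLLOW(Type) = { $, 'else', 'if', 'while' }.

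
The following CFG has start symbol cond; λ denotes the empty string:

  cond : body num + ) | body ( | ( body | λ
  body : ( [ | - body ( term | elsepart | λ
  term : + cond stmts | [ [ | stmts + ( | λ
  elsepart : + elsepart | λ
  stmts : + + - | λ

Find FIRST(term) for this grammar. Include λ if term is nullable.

term : + cond stmts contributes {+}.
term : [ [ contributes {[}.
From term : stmts + (: stmts nullable, take FIRST(stmts) ∪ {+} = { + }.
term : λ contributes λ.
Union: FIRST(term) = { +, [, λ }.

{ +, [, λ }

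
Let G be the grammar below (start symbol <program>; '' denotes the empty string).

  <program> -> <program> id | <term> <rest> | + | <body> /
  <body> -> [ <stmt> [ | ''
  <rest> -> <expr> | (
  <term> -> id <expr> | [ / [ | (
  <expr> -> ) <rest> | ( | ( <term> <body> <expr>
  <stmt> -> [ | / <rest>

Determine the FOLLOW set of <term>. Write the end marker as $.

{ (, ), [ }

In <program> -> <term> <rest>: add FIRST(<rest>) = { (, ) }.
In <expr> -> ( <term> <body> <expr>: add FIRST(<body> <expr>) = { (, ), [ }.
Union: FOLLOW(<term>) = { (, ), [ }.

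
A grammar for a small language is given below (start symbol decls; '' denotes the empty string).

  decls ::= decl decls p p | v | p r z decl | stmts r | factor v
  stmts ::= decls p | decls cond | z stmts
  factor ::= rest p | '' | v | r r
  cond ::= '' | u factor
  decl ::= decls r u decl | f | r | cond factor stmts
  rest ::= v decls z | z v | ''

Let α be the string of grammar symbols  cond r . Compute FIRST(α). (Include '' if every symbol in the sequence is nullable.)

{ r, u }

Add FIRST(cond)\{''} = { u }; cond is nullable, continue.
r is a terminal; add {r} and stop.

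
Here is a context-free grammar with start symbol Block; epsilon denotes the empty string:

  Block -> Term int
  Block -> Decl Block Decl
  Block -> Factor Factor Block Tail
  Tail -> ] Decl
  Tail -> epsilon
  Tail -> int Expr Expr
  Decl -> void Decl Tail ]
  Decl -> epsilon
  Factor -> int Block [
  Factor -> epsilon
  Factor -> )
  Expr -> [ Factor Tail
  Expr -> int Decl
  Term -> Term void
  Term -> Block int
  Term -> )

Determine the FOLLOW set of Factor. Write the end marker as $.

{ $, ), [, ], int, void }

In Block -> Factor Factor Block Tail: add FIRST(Factor Block Tail) = { ), int, void }.
In Block -> Factor Factor Block Tail: add FIRST(Block Tail) = { ), int, void }.
In Expr -> [ Factor Tail: add FIRST(Tail)\{epsilon} = { ], int }.
  Since Tail is nullable, also add FOLLOW(Expr) = { $, [, ], int, void }.
Union: FOLLOW(Factor) = { $, ), [, ], int, void }.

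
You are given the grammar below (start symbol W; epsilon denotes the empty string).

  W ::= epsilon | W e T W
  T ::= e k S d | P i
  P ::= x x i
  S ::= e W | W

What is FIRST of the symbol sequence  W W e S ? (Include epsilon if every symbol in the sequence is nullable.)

Add FIRST(W)\{epsilon} = { e }; W is nullable, continue.
Add FIRST(W)\{epsilon} = { e }; W is nullable, continue.
e is a terminal; add {e} and stop.

{ e }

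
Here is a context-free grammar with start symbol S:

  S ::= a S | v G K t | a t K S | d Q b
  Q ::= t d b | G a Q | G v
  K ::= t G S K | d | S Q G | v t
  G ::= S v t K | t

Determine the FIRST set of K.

{ a, d, t, v }

K ::= t G S K contributes {t}.
K ::= d contributes {d}.
From K ::= S Q G: add FIRST(S) = { a, d, v }.
K ::= v t contributes {v}.
Union: FIRST(K) = { a, d, t, v }.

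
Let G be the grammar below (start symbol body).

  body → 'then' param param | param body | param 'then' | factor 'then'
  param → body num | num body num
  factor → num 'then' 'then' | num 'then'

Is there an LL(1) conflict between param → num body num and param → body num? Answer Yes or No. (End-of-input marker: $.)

Yes

FIRST(num body num) = { num } and FIRST(body num) = { 'then', num }.
Both contain num, so the two alternatives are not disjoint — LL(1) conflict.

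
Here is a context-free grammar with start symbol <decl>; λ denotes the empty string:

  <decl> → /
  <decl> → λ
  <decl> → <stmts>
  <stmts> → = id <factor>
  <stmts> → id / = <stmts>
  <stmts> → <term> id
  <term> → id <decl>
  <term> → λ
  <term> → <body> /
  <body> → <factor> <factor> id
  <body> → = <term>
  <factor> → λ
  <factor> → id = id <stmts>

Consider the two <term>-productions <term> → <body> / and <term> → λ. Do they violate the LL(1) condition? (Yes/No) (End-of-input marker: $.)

FIRST(<body> /) = { =, id } and FIRST(λ) = { λ }.
The second alternative is nullable and FOLLOW(<term>) = { /, id } shares id with FIRST of the first — conflict.

Yes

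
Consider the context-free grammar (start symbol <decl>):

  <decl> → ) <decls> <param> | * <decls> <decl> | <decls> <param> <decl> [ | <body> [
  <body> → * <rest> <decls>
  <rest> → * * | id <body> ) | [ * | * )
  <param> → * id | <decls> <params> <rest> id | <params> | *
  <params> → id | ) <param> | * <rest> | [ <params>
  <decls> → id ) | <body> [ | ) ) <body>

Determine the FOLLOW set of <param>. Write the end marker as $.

In <decl> → ) <decls> <param>: <param> is at the end, add FOLLOW(<decl>) = { $, [ }.
In <decl> → <decls> <param> <decl> [: add FIRST(<decl> [) = { ), *, id }.
In <params> → ) <param>: <param> is at the end, add FOLLOW(<params>) = { $, ), *, [, id }.
Union: FOLLOW(<param>) = { $, ), *, [, id }.

{ $, ), *, [, id }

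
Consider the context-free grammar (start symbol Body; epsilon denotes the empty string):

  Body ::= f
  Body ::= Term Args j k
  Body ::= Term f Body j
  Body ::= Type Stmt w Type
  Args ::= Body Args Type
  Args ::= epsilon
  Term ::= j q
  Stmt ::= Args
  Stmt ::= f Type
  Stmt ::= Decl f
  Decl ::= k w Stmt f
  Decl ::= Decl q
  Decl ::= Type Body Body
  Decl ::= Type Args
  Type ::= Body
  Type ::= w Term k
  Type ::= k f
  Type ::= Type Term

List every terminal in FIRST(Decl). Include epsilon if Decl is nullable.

Decl ::= k w Stmt f contributes {k}.
From Decl ::= Decl q: add FIRST(Decl) = { f, j, k, w }.
From Decl ::= Type Body Body: add FIRST(Type) = { f, j, k, w }.
From Decl ::= Type Args: add FIRST(Type) = { f, j, k, w }.
Union: FIRST(Decl) = { f, j, k, w }.

{ f, j, k, w }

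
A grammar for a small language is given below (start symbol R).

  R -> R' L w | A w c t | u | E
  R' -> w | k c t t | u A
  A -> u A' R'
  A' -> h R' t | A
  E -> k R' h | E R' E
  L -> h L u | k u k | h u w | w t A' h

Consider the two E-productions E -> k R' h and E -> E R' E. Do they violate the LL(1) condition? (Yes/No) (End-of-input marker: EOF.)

FIRST(k R' h) = { k } and FIRST(E R' E) = { k }.
Both contain k, so the two alternatives are not disjoint — LL(1) conflict.

Yes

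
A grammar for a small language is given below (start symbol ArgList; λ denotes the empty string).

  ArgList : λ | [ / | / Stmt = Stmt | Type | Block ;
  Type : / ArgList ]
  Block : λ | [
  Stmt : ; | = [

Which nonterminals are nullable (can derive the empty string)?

{ ArgList, Block }

Directly nullable (have an λ-production): ArgList, Block.
No other nonterminal has a production whose RHS symbols are all nullable.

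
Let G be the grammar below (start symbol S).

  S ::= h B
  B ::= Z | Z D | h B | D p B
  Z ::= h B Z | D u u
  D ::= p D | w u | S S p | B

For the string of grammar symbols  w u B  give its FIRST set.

{ w }

w is a terminal; add {w} and stop.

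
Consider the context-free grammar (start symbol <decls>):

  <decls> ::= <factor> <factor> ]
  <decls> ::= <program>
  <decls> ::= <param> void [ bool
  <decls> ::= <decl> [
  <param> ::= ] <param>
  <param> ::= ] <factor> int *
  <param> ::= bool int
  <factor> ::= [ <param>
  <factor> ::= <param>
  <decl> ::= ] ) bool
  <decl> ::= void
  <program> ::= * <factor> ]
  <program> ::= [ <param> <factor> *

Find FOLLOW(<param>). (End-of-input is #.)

{ *, [, ], bool, int, void }

In <decls> ::= <param> void [ bool: add FIRST(void [ bool) = { void }.
In <param> ::= ] <param>: <param> is at the end, add FOLLOW(<param>) = { *, [, ], bool, int, void }.
In <factor> ::= [ <param>: <param> is at the end, add FOLLOW(<factor>) = { *, [, ], bool, int }.
In <factor> ::= <param>: <param> is at the end, add FOLLOW(<factor>) = { *, [, ], bool, int }.
In <program> ::= [ <param> <factor> *: add FIRST(<factor> *) = { [, ], bool }.
Union: FOLLOW(<param>) = { *, [, ], bool, int, void }.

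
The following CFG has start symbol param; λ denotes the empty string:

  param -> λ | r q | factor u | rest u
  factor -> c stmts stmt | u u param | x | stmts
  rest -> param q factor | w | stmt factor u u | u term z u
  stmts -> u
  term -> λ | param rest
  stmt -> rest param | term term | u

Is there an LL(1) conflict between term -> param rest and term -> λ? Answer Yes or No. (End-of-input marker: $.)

FIRST(param rest) = { c, q, r, u, w, x } and FIRST(λ) = { λ }.
The second alternative is nullable and FOLLOW(term) = { c, q, r, u, w, x, z } shares c with FIRST of the first — conflict.

Yes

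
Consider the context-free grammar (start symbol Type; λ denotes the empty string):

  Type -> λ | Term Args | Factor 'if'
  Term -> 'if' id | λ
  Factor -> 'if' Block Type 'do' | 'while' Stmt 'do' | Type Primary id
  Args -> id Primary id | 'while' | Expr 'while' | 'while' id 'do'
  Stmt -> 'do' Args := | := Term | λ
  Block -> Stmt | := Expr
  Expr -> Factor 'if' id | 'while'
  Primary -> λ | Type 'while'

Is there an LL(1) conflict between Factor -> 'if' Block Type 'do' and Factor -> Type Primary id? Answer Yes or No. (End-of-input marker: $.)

FIRST('if' Block Type 'do') = { 'if' } and FIRST(Type Primary id) = { 'if', 'while', id }.
Both contain 'if', so the two alternatives are not disjoint — LL(1) conflict.

Yes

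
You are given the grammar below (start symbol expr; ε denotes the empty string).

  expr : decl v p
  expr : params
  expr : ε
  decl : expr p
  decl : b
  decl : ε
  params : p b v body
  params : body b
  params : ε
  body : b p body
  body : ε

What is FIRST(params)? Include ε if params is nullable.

params : p b v body contributes {p}.
From params : body b: body nullable, take FIRST(body) ∪ {b} = { b }.
params : ε contributes ε.
Union: FIRST(params) = { b, p, ε }.

{ b, p, ε }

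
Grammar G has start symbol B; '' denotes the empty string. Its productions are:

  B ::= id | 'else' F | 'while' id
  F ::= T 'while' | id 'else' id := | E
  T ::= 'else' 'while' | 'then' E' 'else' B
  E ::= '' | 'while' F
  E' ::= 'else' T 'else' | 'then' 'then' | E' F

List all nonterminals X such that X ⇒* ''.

{ E, F }

Directly nullable (have an ''-production): E.
F ::= E with every symbol nullable, so F is nullable.
No other nonterminal has a production whose RHS symbols are all nullable.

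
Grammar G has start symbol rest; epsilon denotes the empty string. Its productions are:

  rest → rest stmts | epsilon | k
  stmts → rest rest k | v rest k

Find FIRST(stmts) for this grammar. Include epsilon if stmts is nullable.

{ k, v }

From stmts → rest rest k: rest, rest nullable, take FIRST(rest) ∪ FIRST(rest) ∪ {k} = { k, v }.
stmts → v rest k contributes {v}.
Union: FIRST(stmts) = { k, v }.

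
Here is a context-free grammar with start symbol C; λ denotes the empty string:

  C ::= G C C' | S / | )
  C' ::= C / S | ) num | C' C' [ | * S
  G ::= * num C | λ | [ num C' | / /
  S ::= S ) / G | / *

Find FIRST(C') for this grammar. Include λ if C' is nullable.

{ ), *, /, [ }

From C' ::= C / S: add FIRST(C) = { ), *, /, [ }.
C' ::= ) num contributes {)}.
From C' ::= C' C' [: add FIRST(C') = { ), *, /, [ }.
C' ::= * S contributes {*}.
Union: FIRST(C') = { ), *, /, [ }.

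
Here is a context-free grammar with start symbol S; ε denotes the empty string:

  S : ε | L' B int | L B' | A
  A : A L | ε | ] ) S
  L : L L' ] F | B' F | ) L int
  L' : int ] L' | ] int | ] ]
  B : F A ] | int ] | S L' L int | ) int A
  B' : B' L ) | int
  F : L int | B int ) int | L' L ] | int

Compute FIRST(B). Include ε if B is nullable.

From B : F A ]: add FIRST(F) = { ), ], int }.
B : int ] contributes {int}.
From B : S L' L int: S nullable, take FIRST(S) ∪ FIRST(L') = { ), ], int }.
B : ) int A contributes {)}.
Union: FIRST(B) = { ), ], int }.

{ ), ], int }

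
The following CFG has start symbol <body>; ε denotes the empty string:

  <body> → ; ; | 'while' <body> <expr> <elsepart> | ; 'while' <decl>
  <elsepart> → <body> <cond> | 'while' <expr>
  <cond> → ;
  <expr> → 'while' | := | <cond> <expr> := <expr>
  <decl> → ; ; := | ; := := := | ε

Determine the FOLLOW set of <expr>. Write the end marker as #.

In <body> → 'while' <body> <expr> <elsepart>: add FIRST(<elsepart>) = { 'while', ; }.
In <elsepart> → 'while' <expr>: <expr> is at the end, add FOLLOW(<elsepart>) = { #, 'while', :=, ; }.
In <expr> → <cond> <expr> := <expr>: add FIRST(:= <expr>) = { := }.
In <expr> → <cond> <expr> := <expr>: <expr> is at the end, add FOLLOW(<expr>) = { #, 'while', :=, ; }.
Union: FOLLOW(<expr>) = { #, 'while', :=, ; }.

{ #, 'while', :=, ; }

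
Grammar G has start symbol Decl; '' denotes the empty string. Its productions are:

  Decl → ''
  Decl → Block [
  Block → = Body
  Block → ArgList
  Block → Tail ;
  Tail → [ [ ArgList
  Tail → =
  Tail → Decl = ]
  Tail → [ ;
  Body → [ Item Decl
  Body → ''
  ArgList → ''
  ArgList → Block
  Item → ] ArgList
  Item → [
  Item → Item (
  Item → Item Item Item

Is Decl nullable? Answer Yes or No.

Decl has an ''-production, so Decl ⇒ ''.

Yes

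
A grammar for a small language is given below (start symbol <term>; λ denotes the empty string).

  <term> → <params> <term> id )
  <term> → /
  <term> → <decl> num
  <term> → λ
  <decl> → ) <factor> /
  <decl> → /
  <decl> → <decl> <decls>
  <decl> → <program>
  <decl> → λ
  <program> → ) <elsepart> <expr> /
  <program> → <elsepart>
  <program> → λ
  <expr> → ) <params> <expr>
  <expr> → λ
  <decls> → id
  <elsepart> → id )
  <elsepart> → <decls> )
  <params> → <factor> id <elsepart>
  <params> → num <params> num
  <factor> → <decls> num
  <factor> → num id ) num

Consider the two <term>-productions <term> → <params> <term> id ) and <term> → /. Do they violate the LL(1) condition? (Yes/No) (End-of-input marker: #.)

FIRST(<params> <term> id )) = { id, num } and FIRST(/) = { / }.
The FIRST sets are disjoint and neither alternative is nullable — no conflict.

No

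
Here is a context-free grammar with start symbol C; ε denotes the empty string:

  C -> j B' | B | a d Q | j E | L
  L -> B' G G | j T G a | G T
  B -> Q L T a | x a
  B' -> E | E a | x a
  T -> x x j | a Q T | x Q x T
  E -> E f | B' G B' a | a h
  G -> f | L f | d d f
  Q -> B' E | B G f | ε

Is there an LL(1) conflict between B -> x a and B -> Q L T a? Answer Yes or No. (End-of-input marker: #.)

Yes

FIRST(x a) = { x } and FIRST(Q L T a) = { a, d, f, j, x }.
Both contain x, so the two alternatives are not disjoint — LL(1) conflict.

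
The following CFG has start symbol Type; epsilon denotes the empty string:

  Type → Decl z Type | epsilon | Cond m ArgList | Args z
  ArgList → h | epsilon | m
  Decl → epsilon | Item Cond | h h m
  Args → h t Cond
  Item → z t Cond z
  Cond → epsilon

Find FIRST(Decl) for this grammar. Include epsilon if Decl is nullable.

{ h, z, epsilon }

Decl → epsilon contributes epsilon.
From Decl → Item Cond: add FIRST(Item) = { z }.
Decl → h h m contributes {h}.
Union: FIRST(Decl) = { h, z, epsilon }.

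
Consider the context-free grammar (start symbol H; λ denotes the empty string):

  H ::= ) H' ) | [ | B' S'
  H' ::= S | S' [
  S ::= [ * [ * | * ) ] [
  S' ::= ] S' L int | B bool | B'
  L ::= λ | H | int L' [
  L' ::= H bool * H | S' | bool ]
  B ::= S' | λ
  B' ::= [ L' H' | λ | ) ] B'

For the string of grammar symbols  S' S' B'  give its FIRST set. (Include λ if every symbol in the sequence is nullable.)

Add FIRST(S')\{λ} = { ), [, ], bool }; S' is nullable, continue.
Add FIRST(S')\{λ} = { ), [, ], bool }; S' is nullable, continue.
Add FIRST(B')\{λ} = { ), [ }; B' is nullable, continue.
Every symbol is nullable, so include λ.

{ ), [, ], bool, λ }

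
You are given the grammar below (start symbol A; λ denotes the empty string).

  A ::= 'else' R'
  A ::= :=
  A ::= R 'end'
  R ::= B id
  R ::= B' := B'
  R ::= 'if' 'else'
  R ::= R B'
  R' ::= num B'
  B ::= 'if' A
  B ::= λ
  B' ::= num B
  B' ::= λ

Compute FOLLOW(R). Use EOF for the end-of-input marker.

{ 'end', num }

In A ::= R 'end': add FIRST('end') = { 'end' }.
In R ::= R B': add FIRST(B')\{λ} = { num }.
  Since B' is nullable, also add FOLLOW(R) = { 'end', num }.
Union: FOLLOW(R) = { 'end', num }.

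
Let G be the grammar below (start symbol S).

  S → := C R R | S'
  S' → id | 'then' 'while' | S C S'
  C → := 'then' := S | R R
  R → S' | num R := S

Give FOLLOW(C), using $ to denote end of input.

{ 'then', :=, id, num }

In S → := C R R: add FIRST(R R) = { 'then', :=, id, num }.
In S' → S C S': add FIRST(S') = { 'then', :=, id }.
Union: FOLLOW(C) = { 'then', :=, id, num }.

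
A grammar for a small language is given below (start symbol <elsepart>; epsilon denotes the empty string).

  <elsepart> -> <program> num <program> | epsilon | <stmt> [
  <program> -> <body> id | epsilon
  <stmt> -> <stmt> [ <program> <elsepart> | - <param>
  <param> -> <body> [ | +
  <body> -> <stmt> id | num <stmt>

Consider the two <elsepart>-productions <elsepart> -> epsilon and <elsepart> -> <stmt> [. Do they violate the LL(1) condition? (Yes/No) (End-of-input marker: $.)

FIRST(epsilon) = { epsilon } and FIRST(<stmt> [) = { - }.
The first is nullable but FOLLOW(<elsepart>) = { $, [, id } is disjoint from FIRST of the second.

No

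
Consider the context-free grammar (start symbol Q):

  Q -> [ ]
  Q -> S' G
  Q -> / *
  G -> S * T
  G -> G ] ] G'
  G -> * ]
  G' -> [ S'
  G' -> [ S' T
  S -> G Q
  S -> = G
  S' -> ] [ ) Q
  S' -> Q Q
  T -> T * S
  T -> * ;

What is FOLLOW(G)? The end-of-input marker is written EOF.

{ EOF, *, /, =, [, ] }

In Q -> S' G: G is at the end, add FOLLOW(Q) = { EOF, *, /, =, [, ] }.
In G -> G ] ] G': add FIRST(] ] G') = { ] }.
In S -> G Q: add FIRST(Q) = { /, [, ] }.
In S -> = G: G is at the end, add FOLLOW(S) = { EOF, *, /, =, [, ] }.
Union: FOLLOW(G) = { EOF, *, /, =, [, ] }.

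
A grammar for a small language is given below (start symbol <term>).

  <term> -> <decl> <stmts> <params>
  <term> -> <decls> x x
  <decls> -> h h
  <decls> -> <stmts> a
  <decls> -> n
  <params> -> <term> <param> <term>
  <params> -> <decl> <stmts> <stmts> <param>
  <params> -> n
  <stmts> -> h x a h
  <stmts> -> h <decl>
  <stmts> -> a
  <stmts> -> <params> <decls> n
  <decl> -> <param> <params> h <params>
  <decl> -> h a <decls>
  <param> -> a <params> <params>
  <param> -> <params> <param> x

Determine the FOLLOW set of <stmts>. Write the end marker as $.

{ a, h, n }

In <term> -> <decl> <stmts> <params>: add FIRST(<params>) = { a, h, n }.
In <decls> -> <stmts> a: add FIRST(a) = { a }.
In <params> -> <decl> <stmts> <stmts> <param>: add FIRST(<stmts> <param>) = { a, h, n }.
In <params> -> <decl> <stmts> <stmts> <param>: add FIRST(<param>) = { a, h, n }.
Union: FOLLOW(<stmts>) = { a, h, n }.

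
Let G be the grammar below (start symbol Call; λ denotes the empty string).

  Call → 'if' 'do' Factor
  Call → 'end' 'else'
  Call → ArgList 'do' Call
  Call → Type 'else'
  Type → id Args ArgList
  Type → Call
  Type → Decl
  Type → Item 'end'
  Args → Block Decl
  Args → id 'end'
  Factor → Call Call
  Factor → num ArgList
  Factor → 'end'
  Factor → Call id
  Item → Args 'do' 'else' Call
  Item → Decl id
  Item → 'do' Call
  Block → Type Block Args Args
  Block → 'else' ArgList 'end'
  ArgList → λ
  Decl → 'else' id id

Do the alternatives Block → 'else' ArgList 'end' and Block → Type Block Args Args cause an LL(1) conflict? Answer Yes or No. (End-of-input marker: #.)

Yes

FIRST('else' ArgList 'end') = { 'else' } and FIRST(Type Block Args Args) = { 'do', 'else', 'end', 'if', id }.
Both contain 'else', so the two alternatives are not disjoint — LL(1) conflict.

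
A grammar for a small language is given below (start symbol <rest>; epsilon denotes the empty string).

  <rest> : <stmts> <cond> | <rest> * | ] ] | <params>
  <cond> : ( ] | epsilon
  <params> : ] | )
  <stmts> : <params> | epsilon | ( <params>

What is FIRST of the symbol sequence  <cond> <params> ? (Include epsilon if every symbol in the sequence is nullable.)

{ (, ), ] }

Add FIRST(<cond>)\{epsilon} = { ( }; <cond> is nullable, continue.
Add FIRST(<params>) = { ), ] }; <params> is not nullable, stop.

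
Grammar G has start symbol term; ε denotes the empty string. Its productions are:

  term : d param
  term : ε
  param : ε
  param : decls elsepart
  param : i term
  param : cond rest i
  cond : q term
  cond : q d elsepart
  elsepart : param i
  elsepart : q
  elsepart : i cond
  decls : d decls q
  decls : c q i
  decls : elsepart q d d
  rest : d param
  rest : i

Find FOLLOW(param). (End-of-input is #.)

{ #, d, i, q }

In term : d param: param is at the end, add FOLLOW(term) = { #, d, i, q }.
In elsepart : param i: add FIRST(i) = { i }.
In rest : d param: param is at the end, add FOLLOW(rest) = { i }.
Union: FOLLOW(param) = { #, d, i, q }.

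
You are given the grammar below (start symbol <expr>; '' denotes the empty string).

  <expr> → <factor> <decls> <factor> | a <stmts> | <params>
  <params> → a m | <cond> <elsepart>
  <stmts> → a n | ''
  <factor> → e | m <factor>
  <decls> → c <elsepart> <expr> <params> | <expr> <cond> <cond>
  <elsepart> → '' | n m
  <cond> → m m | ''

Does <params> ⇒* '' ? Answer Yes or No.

<params> → <cond> <elsepart> and each of <cond>, <elsepart> is nullable, so <params> ⇒* ''.

Yes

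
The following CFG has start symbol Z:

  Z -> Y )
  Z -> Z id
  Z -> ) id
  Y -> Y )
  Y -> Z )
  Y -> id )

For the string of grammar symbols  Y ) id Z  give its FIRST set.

Add FIRST(Y) = { ), id }; Y is not nullable, stop.

{ ), id }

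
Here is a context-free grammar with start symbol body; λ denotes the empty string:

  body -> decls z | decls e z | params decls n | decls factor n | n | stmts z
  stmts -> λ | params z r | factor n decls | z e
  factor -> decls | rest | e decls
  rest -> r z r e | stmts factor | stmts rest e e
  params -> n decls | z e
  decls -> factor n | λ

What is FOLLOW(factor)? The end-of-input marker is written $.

In body -> decls factor n: add FIRST(n) = { n }.
In stmts -> factor n decls: add FIRST(n decls) = { n }.
In rest -> stmts factor: factor is at the end, add FOLLOW(rest) = { e, n }.
In decls -> factor n: add FIRST(n) = { n }.
Union: FOLLOW(factor) = { e, n }.

{ e, n }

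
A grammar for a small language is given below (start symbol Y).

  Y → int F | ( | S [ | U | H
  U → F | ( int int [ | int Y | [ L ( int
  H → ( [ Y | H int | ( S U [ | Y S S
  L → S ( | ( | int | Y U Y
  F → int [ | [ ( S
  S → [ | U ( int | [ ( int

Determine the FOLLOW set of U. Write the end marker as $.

In Y → U: U is at the end, add FOLLOW(Y) = { $, (, [, int }.
In H → ( S U [: add FIRST([) = { [ }.
In L → Y U Y: add FIRST(Y) = { (, [, int }.
In S → U ( int: add FIRST(( int) = { ( }.
Union: FOLLOW(U) = { $, (, [, int }.

{ $, (, [, int }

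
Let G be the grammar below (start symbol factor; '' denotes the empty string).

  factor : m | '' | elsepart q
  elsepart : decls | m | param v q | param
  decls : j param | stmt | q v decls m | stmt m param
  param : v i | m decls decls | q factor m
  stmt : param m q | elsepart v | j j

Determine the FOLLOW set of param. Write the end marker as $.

{ j, m, q, v }

In elsepart : param v q: add FIRST(v q) = { v }.
In elsepart : param: param is at the end, add FOLLOW(elsepart) = { q, v }.
In decls : j param: param is at the end, add FOLLOW(decls) = { j, m, q, v }.
In decls : stmt m param: param is at the end, add FOLLOW(decls) = { j, m, q, v }.
In stmt : param m q: add FIRST(m q) = { m }.
Union: FOLLOW(param) = { j, m, q, v }.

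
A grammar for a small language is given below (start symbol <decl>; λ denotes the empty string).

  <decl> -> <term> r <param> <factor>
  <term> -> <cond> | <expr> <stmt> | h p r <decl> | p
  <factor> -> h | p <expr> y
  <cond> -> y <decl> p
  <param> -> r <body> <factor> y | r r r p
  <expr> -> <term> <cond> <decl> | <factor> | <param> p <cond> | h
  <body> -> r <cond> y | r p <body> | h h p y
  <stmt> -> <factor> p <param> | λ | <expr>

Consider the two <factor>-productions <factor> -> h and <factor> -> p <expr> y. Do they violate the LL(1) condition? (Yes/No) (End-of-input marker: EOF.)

No

FIRST(h) = { h } and FIRST(p <expr> y) = { p }.
The FIRST sets are disjoint and neither alternative is nullable — no conflict.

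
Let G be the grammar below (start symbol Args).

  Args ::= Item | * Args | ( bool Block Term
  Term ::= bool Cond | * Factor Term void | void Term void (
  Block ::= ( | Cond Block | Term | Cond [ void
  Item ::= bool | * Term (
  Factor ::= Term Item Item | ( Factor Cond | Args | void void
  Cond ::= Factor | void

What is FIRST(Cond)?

{ (, *, bool, void }

From Cond ::= Factor: add FIRST(Factor) = { (, *, bool, void }.
Cond ::= void contributes {void}.
Union: FIRST(Cond) = { (, *, bool, void }.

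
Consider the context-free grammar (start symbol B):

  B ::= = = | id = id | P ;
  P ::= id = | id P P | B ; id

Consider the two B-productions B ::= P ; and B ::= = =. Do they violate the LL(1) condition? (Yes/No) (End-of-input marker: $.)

Yes

FIRST(P ;) = { =, id } and FIRST(= =) = { = }.
Both contain =, so the two alternatives are not disjoint — LL(1) conflict.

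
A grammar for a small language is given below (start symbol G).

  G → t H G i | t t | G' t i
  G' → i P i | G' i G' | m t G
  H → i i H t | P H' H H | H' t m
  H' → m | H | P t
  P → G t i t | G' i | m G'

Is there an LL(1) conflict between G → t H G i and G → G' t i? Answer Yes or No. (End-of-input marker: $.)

FIRST(t H G i) = { t } and FIRST(G' t i) = { i, m }.
The FIRST sets are disjoint and neither alternative is nullable — no conflict.

No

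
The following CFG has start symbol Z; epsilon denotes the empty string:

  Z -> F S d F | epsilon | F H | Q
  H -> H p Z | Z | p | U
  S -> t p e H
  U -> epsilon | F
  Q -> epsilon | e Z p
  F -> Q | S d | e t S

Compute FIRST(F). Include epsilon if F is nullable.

From F -> Q: add FIRST(Q) = { e, epsilon } (including epsilon since Q is nullable).
From F -> S d: add FIRST(S) = { t }.
F -> e t S contributes {e}.
Union: FIRST(F) = { e, t, epsilon }.

{ e, t, epsilon }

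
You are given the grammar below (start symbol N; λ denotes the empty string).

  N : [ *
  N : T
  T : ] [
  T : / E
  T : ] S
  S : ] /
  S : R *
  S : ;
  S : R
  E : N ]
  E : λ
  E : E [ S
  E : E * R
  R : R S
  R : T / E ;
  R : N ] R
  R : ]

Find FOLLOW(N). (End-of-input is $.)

{ $, ] }

N is the start symbol, so $ ∈ FOLLOW(N).
In E : N ]: add FIRST(]) = { ] }.
In R : N ] R: add FIRST(] R) = { ] }.
Union: FOLLOW(N) = { $, ] }.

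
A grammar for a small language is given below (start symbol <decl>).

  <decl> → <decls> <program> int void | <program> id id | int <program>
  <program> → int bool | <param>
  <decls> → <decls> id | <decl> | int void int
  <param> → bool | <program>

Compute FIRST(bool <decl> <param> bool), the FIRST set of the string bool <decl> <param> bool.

bool is a terminal; add {bool} and stop.

{ bool }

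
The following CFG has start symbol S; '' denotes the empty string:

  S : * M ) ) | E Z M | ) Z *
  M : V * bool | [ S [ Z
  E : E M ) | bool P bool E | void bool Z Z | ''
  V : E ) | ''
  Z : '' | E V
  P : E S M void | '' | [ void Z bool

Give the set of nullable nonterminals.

Directly nullable (have an ''-production): E, V, Z, P.
No other nonterminal has a production whose RHS symbols are all nullable.

{ E, P, V, Z }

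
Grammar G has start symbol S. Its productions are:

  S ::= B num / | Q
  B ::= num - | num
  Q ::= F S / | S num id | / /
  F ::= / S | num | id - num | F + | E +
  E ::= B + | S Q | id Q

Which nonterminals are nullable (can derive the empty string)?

{ } (none)

No nonterminal has an empty production or an RHS whose symbols are all nullable.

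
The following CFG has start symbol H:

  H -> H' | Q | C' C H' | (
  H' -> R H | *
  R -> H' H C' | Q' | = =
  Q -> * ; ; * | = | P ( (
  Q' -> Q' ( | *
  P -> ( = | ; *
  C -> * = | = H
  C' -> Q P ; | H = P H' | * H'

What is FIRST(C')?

From C' -> Q P ;: add FIRST(Q) = { (, *, ;, = }.
From C' -> H = P H': add FIRST(H) = { (, *, ;, = }.
C' -> * H' contributes {*}.
Union: FIRST(C') = { (, *, ;, = }.

{ (, *, ;, = }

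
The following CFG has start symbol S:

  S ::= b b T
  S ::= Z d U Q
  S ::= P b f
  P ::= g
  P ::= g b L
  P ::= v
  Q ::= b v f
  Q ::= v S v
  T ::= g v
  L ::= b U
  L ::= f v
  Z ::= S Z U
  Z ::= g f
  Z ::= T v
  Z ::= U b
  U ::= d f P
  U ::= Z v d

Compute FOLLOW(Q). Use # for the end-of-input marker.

In S ::= Z d U Q: Q is at the end, add FOLLOW(S) = { #, b, d, g, v }.
Union: FOLLOW(Q) = { #, b, d, g, v }.

{ #, b, d, g, v }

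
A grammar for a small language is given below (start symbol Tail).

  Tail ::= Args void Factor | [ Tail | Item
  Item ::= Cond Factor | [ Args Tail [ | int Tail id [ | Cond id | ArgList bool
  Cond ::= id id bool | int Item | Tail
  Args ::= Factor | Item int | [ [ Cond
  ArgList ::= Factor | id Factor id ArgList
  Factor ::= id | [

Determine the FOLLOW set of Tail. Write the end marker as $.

Tail is the start symbol, so $ ∈ FOLLOW(Tail).
In Tail ::= [ Tail: Tail is at the end, add FOLLOW(Tail) = { $, [, id, int, void }.
In Item ::= [ Args Tail [: add FIRST([) = { [ }.
In Item ::= int Tail id [: add FIRST(id [) = { id }.
In Cond ::= Tail: Tail is at the end, add FOLLOW(Cond) = { [, id, int, void }.
Union: FOLLOW(Tail) = { $, [, id, int, void }.

{ $, [, id, int, void }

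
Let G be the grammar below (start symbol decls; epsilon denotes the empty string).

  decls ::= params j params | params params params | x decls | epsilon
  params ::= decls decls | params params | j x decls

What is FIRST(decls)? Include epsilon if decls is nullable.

From decls ::= params j params: params nullable, take FIRST(params) ∪ {j} = { j, x }.
From decls ::= params params params: params, params, params nullable, take FIRST(params) ∪ FIRST(params) ∪ FIRST(params) = { j, x }; also epsilon since the whole RHS is nullable.
decls ::= x decls contributes {x}.
decls ::= epsilon contributes epsilon.
Union: FIRST(decls) = { j, x, epsilon }.

{ j, x, epsilon }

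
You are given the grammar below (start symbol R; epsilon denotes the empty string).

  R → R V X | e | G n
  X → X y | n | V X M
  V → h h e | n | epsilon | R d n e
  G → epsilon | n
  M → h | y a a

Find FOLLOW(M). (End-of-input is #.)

In X → V X M: M is at the end, add FOLLOW(X) = { #, d, e, h, n, y }.
Union: FOLLOW(M) = { #, d, e, h, n, y }.

{ #, d, e, h, n, y }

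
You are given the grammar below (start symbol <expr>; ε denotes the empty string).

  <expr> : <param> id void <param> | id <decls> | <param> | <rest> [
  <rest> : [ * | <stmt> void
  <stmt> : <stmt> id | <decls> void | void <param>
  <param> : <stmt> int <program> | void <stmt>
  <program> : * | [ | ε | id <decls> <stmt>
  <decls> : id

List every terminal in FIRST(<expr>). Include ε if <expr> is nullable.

{ [, id, void }

From <expr> : <param> id void <param>: add FIRST(<param>) = { id, void }.
<expr> : id <decls> contributes {id}.
From <expr> : <param>: add FIRST(<param>) = { id, void }.
From <expr> : <rest> [: add FIRST(<rest>) = { [, id, void }.
Union: FIRST(<expr>) = { [, id, void }.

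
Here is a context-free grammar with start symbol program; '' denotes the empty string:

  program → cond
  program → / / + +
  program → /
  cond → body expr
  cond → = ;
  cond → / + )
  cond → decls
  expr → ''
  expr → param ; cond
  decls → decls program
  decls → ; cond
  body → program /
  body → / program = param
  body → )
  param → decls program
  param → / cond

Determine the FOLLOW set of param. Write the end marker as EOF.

{ EOF, ), /, ;, = }

In expr → param ; cond: add FIRST(; cond) = { ; }.
In body → / program = param: param is at the end, add FOLLOW(body) = { EOF, ), /, ;, = }.
Union: FOLLOW(param) = { EOF, ), /, ;, = }.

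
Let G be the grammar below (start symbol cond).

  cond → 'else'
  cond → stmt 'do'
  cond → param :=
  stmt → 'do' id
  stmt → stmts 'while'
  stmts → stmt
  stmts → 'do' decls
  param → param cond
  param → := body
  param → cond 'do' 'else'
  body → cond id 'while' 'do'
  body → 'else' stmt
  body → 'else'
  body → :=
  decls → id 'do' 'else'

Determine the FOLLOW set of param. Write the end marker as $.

In cond → param :=: add FIRST(:=) = { := }.
In param → param cond: add FIRST(cond) = { 'do', 'else', := }.
Union: FOLLOW(param) = { 'do', 'else', := }.

{ 'do', 'else', := }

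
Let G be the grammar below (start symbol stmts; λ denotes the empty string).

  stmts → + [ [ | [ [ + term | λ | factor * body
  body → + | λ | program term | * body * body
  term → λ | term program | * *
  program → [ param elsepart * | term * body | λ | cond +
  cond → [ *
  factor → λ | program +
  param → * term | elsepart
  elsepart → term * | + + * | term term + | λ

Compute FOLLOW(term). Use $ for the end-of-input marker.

In stmts → [ [ + term: term is at the end, add FOLLOW(stmts) = { $ }.
In body → program term: term is at the end, add FOLLOW(body) = { $, *, +, [ }.
In term → term program: add FIRST(program)\{λ} = { *, [ }.
  Since program is nullable, also add FOLLOW(term) = { $, *, +, [ }.
In program → term * body: add FIRST(* body) = { * }.
In param → * term: term is at the end, add FOLLOW(param) = { *, +, [ }.
In elsepart → term *: add FIRST(*) = { * }.
In elsepart → term term +: add FIRST(term +) = { *, +, [ }.
In elsepart → term term +: add FIRST(+) = { + }.
Union: FOLLOW(term) = { $, *, +, [ }.

{ $, *, +, [ }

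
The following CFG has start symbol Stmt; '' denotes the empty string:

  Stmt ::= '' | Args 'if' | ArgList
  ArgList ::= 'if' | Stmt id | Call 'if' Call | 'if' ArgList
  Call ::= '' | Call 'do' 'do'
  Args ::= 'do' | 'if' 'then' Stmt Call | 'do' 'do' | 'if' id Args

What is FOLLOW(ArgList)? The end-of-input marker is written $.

{ $, 'do', 'if', id }

In Stmt ::= ArgList: ArgList is at the end, add FOLLOW(Stmt) = { $, 'do', 'if', id }.
In ArgList ::= 'if' ArgList: ArgList is at the end, add FOLLOW(ArgList) = { $, 'do', 'if', id }.
Union: FOLLOW(ArgList) = { $, 'do', 'if', id }.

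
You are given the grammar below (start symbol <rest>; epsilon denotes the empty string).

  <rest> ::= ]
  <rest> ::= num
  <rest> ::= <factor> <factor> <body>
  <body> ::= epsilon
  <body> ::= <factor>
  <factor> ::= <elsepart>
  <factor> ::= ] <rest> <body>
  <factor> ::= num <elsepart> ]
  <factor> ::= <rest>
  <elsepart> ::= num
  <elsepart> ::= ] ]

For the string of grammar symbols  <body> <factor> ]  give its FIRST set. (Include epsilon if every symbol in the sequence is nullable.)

{ ], num }

Add FIRST(<body>)\{epsilon} = { ], num }; <body> is nullable, continue.
Add FIRST(<factor>) = { ], num }; <factor> is not nullable, stop.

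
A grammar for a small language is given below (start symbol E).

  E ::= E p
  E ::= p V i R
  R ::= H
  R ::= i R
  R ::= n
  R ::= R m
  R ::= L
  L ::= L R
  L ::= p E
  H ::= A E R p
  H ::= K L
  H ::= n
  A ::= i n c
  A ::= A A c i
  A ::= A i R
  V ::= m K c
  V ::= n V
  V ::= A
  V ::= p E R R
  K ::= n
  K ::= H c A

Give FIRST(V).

{ i, m, n, p }

V ::= m K c contributes {m}.
V ::= n V contributes {n}.
From V ::= A: add FIRST(A) = { i }.
V ::= p E R R contributes {p}.
Union: FIRST(V) = { i, m, n, p }.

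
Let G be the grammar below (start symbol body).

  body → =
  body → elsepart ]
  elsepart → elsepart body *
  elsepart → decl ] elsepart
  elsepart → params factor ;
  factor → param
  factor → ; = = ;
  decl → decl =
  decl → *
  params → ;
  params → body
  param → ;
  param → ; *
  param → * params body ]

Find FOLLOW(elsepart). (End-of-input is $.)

In body → elsepart ]: add FIRST(]) = { ] }.
In elsepart → elsepart body *: add FIRST(body *) = { *, ;, = }.
In elsepart → decl ] elsepart: elsepart is at the end, add FOLLOW(elsepart) = { *, ;, =, ] }.
Union: FOLLOW(elsepart) = { *, ;, =, ] }.

{ *, ;, =, ] }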